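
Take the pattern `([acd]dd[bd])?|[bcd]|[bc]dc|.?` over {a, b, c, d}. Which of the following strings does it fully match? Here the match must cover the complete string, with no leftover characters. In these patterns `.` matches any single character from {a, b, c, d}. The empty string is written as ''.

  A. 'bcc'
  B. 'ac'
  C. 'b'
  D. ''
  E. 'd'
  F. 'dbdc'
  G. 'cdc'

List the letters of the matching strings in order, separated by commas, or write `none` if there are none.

C, D, E, G

A → no match
B → no match
C → match
D → match
E → match
F → no match
G → match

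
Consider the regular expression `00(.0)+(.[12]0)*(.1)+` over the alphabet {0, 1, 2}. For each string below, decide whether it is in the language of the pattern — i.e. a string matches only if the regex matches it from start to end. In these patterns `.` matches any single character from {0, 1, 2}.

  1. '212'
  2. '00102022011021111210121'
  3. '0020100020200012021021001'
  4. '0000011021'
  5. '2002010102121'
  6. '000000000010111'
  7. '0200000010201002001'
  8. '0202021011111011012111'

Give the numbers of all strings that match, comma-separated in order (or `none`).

1 → no match — must start with '00'
2 → no match
3 → match
4 → no match
5 → no match — must start with '00'
6 → no match
7 → no match — must start with '00'
8 → no match — must start with '00'

3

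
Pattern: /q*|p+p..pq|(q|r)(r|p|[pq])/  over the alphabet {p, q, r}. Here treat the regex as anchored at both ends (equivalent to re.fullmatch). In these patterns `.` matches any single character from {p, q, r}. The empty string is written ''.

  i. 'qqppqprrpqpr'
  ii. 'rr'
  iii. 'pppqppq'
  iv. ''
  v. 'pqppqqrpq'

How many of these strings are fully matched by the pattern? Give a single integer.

i → no match
ii → match
iii → match
iv → match
v → no match
Total matched: 3

3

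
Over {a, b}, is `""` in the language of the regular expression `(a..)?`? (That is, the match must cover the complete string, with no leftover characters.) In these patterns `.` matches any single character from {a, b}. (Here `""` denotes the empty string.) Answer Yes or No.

Yes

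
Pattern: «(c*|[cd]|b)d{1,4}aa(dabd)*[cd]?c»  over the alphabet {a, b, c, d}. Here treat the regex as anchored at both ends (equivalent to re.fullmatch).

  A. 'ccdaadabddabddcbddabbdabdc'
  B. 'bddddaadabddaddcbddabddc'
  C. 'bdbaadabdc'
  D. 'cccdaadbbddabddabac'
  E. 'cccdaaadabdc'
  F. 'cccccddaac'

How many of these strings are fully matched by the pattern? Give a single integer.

1

A → no match
B → no match
C → no match
D → no match
E → no match
F → match
Total matched: 1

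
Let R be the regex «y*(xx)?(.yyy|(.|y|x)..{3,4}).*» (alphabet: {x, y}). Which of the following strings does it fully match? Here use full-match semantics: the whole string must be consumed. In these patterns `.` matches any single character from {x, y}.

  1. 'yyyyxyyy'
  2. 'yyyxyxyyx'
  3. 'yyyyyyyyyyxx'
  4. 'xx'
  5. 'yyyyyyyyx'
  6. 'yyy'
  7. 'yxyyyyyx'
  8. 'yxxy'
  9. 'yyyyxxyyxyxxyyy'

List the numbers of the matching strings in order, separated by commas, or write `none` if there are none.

1, 2, 3, 5, 7, 9

1 → match
2 → match
3 → match
4 → no match
5 → match
6 → no match
7 → match
8 → no match
9 → match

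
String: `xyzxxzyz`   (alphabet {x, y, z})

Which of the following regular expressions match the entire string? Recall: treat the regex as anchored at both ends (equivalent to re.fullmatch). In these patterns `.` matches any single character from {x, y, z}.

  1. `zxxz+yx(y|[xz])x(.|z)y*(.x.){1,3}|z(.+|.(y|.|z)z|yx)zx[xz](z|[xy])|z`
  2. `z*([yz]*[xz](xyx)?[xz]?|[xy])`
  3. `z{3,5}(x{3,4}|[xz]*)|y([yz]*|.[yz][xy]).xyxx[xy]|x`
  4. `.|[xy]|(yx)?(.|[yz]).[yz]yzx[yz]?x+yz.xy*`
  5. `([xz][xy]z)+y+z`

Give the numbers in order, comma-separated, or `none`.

1 → no match
2 → no match
3 → no match
4 → no match
5 → match

5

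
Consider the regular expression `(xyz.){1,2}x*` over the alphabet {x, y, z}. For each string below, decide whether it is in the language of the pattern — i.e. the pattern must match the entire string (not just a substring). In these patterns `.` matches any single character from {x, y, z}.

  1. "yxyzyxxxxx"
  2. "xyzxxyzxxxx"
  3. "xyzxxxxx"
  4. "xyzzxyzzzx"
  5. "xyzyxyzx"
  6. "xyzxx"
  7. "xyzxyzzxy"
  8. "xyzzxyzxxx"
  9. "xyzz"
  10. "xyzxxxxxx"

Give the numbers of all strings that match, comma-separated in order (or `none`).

2, 3, 5, 6, 8, 9, 10

1. "yxyzyxxxxx" → no match — must start with "xyz"
2. "xyzxxyzxxxx" → match
3. "xyzxxxxx" → match
4. "xyzzxyzzzx" → no match
5. "xyzyxyzx" → match
6. "xyzxx" → match
7. "xyzxyzzxy" → no match
8. "xyzzxyzxxx" → match
9. "xyzz" → match
10. "xyzxxxxxx" → match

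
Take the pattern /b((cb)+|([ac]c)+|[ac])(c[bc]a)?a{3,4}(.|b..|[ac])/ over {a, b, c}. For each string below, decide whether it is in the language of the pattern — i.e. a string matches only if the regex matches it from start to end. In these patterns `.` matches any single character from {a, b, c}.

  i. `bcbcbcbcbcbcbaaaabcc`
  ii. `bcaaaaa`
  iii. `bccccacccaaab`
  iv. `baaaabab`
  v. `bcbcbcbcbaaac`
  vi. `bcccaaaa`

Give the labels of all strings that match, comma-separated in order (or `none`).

i, ii, iii, iv, v

i → match
ii → match
iii → match
iv → match
v → match
vi → no match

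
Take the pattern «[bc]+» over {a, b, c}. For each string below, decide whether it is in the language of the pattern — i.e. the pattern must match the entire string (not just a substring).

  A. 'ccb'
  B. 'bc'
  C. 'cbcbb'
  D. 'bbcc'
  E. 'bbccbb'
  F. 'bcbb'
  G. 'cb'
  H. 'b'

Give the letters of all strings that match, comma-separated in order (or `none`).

A → match
B → match
C → match
D → match
E → match
F → match
G → match
H → match

A, B, C, D, E, F, G, H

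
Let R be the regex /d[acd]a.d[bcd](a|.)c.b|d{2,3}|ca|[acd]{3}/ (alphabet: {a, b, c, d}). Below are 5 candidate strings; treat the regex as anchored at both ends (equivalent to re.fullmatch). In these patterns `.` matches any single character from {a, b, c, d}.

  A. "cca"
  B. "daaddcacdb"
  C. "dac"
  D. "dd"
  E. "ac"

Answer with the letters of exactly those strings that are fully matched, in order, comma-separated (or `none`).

A, B, C, D

A → match
B → match
C → match
D → match
E → no match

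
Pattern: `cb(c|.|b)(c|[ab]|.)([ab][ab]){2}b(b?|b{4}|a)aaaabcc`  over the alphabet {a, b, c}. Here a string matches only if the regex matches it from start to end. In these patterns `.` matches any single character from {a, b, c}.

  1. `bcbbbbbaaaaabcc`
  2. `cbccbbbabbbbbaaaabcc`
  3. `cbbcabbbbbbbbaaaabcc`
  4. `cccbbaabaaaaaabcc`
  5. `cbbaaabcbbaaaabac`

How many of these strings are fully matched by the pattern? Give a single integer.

2

1 → no match — must start with `cb`
2 → match
3 → match
4 → no match — must start with `cb`
5 → no match — must end with `aaaabcc`
Total matched: 2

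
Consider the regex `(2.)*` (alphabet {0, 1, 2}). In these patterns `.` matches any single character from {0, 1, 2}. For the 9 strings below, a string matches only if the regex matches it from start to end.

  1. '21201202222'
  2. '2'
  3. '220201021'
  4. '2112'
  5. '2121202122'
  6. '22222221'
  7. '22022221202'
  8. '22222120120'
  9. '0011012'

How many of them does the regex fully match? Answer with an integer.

2

1 → no match
2 → no match
3 → no match
4 → no match
5 → match
6 → match
7 → no match
8 → no match
9 → no match
Total matched: 2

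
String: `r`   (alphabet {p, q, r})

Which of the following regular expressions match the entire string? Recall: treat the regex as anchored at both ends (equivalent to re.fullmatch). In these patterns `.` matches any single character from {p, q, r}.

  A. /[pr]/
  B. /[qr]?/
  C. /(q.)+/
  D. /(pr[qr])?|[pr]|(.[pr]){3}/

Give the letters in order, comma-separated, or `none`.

A → match
B → match
C → no match — must start with `q`
D → match

A, B, D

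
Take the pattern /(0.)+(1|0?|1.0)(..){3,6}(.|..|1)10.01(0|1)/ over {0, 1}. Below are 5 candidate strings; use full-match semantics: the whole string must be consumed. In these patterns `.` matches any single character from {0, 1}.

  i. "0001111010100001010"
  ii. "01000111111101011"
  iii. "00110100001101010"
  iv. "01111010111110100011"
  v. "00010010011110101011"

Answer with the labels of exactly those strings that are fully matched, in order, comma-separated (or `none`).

ii, iii, iv, v

i → no match
ii → match
iii → match
iv → match
v → match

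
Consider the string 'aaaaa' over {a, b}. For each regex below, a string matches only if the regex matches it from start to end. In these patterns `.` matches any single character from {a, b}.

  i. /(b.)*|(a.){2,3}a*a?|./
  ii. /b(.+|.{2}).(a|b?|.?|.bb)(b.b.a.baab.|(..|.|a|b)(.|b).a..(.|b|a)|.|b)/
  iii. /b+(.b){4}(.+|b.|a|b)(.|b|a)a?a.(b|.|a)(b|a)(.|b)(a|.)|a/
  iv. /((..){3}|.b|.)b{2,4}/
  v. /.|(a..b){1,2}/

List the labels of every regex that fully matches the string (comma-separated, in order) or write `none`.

i

i → match
ii → no match — must start with 'b'
iii → no match
iv → no match — must end with 'b'
v → no match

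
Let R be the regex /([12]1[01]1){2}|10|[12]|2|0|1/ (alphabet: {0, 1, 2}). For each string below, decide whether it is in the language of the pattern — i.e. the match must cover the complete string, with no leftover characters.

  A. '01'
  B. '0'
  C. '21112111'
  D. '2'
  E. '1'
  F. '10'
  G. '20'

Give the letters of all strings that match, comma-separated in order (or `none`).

A. '01' → no match
B. '0' → match
C. '21112111' → match
D. '2' → match
E. '1' → match
F. '10' → match
G. '20' → no match

B, C, D, E, F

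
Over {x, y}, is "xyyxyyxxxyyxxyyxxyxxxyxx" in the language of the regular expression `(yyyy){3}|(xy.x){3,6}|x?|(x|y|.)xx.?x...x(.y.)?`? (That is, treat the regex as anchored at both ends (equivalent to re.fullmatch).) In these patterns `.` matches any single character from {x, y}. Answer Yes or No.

No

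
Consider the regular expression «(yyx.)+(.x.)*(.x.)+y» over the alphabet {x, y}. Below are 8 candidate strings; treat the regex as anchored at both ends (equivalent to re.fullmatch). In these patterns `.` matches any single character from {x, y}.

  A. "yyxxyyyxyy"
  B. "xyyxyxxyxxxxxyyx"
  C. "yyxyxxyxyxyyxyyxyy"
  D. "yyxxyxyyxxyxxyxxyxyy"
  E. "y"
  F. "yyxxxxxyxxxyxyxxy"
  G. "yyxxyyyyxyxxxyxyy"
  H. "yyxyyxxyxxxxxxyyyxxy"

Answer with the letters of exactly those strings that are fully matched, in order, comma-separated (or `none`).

A → no match
B → no match — must start with "yyx"
C → no match
D → match
E → no match — must start with "yyx"
F → no match
G → no match
H → no match

D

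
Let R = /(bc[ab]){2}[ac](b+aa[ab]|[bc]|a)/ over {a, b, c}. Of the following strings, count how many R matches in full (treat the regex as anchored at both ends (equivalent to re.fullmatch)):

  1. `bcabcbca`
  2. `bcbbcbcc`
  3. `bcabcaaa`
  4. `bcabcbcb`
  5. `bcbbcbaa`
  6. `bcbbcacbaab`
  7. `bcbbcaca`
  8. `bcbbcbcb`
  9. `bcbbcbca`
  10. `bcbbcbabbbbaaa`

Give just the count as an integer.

10

1 → match
2 → match
3 → match
4 → match
5 → match
6 → match
7 → match
8 → match
9 → match
10 → match
Total matched: 10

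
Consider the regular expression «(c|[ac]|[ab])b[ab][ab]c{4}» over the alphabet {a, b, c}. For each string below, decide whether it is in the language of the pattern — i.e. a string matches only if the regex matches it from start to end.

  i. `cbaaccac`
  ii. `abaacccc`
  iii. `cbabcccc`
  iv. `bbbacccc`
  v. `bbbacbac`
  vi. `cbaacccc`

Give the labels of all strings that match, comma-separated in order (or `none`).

ii, iii, iv, vi

i → no match
ii → match
iii → match
iv → match
v → no match
vi → match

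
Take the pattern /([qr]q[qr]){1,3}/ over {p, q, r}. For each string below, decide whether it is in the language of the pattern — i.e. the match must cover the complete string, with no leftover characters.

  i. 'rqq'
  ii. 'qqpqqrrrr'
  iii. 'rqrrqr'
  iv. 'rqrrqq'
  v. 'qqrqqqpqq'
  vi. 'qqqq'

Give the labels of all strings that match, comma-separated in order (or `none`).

i. 'rqq' → match
ii. 'qqpqqrrrr' → no match
iii. 'rqrrqr' → match
iv. 'rqrrqq' → match
v. 'qqrqqqpqq' → no match
vi. 'qqqq' → no match

i, iii, iv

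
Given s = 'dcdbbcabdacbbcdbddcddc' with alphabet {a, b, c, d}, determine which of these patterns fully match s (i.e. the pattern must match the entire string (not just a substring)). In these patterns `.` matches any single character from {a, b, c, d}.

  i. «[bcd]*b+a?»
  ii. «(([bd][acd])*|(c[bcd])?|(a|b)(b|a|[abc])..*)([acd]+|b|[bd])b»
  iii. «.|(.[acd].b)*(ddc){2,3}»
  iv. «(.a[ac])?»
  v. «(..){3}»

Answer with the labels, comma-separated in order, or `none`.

i → no match
ii → no match — must end with 'b'
iii → match
iv → no match
v → no match

iii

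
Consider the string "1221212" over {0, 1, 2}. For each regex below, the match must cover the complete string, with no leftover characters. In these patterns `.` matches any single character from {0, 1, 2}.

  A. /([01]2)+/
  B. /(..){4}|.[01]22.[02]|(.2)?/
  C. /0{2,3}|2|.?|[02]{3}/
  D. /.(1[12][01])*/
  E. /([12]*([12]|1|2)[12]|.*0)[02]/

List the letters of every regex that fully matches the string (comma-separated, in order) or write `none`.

E

A → no match
B → no match
C → no match
D → no match
E → match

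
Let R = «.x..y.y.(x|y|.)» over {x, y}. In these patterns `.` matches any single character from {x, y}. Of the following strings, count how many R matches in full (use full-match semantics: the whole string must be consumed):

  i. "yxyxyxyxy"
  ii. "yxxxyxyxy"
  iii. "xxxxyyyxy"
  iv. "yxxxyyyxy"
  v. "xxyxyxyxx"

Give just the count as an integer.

5

i → match
ii → match
iii → match
iv → match
v → match
Total matched: 5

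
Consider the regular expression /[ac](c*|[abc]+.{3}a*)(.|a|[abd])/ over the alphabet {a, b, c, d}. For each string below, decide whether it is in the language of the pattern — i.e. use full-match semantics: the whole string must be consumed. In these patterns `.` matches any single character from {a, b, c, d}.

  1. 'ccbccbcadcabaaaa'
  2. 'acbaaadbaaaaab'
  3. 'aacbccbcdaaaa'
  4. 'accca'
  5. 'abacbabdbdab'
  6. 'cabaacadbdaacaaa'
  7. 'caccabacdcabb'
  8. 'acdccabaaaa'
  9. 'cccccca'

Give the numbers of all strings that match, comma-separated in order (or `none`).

1 → no match
2 → match
3 → match
4 → match
5 → match
6 → no match
7 → no match
8 → no match
9 → match

2, 3, 4, 5, 9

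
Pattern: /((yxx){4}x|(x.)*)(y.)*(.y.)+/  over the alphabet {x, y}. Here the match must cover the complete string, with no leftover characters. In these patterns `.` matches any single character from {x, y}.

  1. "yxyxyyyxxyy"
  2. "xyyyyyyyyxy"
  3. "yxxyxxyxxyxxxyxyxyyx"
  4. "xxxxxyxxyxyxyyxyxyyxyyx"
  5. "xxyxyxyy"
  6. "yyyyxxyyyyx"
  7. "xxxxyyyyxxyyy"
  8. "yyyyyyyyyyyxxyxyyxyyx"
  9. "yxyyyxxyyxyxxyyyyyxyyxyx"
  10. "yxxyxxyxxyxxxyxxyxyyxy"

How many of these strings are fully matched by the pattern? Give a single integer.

6

1. "yxyxyyyxxyy" → match
2. "xyyyyyyyyxy" → no match
3 → match
4 → match
5. "xxyxyxyy" → no match
6. "yyyyxxyyyyx" → match
7 → no match
8 → match
9 → match
10 → no match
Total matched: 6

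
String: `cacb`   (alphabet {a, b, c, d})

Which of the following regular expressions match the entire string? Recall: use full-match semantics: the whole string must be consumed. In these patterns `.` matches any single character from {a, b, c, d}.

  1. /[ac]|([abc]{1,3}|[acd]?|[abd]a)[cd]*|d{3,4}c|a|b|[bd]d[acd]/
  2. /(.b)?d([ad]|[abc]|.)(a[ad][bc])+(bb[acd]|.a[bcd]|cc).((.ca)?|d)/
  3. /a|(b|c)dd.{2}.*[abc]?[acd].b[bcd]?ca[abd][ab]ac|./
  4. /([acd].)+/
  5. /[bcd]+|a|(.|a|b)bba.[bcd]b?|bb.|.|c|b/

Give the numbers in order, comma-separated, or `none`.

4

1 → no match
2 → no match
3 → no match
4 → match
5 → no match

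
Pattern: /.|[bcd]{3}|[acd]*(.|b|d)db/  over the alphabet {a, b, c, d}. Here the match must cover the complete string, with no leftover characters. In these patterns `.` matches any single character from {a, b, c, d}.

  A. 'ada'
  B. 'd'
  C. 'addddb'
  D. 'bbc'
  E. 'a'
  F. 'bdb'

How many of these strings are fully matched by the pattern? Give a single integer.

A → no match
B → match
C → match
D → match
E → match
F → match
Total matched: 5

5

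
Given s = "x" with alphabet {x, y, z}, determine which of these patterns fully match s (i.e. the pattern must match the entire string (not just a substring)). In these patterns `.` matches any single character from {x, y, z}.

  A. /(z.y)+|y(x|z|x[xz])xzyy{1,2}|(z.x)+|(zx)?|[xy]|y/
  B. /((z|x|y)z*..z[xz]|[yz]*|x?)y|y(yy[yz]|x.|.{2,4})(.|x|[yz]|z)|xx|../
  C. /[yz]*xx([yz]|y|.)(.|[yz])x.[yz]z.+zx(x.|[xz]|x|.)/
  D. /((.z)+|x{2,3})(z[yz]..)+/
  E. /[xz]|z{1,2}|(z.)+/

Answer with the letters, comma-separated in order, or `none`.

A → match
B → no match
C → no match
D → no match
E → match

A, E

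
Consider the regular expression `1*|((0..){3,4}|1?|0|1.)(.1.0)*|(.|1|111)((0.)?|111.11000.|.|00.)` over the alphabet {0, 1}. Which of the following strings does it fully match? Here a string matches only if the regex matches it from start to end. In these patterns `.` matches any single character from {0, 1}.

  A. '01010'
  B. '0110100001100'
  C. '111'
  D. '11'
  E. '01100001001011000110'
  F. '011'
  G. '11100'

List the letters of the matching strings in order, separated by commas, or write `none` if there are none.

A. '01010' → no match
B → match
C. '111' → match
D. '11' → match
E → match
F. '011' → no match
G. '11100' → match

B, C, D, E, G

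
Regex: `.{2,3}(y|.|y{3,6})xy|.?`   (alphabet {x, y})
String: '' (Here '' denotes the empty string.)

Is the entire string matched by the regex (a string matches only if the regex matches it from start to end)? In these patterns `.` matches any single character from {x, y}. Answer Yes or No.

Yes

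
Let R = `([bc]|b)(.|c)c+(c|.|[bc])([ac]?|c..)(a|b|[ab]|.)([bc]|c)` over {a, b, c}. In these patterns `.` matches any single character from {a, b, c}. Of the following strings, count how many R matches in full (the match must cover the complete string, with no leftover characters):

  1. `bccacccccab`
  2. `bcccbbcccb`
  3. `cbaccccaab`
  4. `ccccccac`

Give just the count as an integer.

1

1. `bccacccccab` → no match
2. `bcccbbcccb` → no match
3. `cbaccccaab` → no match
4. `ccccccac` → match
Total matched: 1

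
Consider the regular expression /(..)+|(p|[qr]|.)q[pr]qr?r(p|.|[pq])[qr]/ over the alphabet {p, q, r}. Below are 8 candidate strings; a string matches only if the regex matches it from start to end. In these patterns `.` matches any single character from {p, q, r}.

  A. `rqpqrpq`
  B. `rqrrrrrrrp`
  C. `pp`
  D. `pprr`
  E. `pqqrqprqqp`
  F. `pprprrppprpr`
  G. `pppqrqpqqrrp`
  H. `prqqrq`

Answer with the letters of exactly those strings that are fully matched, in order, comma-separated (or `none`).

A → match
B → match
C → match
D → match
E → match
F → match
G → match
H → match

A, B, C, D, E, F, G, H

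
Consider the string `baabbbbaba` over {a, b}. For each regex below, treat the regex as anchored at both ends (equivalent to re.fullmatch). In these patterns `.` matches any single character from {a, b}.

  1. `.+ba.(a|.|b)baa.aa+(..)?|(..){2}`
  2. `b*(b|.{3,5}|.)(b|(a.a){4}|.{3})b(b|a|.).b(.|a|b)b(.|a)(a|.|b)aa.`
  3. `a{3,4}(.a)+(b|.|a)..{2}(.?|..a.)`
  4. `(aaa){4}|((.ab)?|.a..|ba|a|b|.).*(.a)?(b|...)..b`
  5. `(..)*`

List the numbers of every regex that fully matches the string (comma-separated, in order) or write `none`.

1 → no match
2 → no match
3 → no match — must start with `a`
4 → no match
5 → match

5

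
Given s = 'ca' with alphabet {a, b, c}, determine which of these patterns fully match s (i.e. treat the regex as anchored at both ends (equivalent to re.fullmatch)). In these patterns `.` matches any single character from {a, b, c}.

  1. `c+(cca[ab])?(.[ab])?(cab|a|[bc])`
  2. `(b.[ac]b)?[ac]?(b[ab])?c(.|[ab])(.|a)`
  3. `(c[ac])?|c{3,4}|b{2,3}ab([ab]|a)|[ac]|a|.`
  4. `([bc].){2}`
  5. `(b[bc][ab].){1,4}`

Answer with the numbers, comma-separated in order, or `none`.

1, 3

1 → match
2 → no match
3 → match
4 → no match
5 → no match — must start with 'b'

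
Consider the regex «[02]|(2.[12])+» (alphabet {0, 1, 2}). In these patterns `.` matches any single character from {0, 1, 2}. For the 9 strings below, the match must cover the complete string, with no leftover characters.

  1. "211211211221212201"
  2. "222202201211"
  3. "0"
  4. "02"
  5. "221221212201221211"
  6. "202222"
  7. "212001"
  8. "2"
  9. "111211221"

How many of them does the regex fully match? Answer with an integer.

6

1 → match
2 → match
3 → match
4 → no match
5 → match
6 → match
7 → no match
8 → match
9 → no match
Total matched: 6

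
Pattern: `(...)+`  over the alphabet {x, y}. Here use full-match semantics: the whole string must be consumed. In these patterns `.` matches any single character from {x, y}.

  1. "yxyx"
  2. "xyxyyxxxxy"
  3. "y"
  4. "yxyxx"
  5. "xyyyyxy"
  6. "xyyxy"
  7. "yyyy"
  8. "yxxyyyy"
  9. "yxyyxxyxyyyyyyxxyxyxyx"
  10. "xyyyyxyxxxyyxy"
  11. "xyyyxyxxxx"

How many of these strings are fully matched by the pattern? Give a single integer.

0

1 → no match
2 → no match
3 → no match
4 → no match
5 → no match
6 → no match
7 → no match
8 → no match
9 → no match
10 → no match
11 → no match
Total matched: 0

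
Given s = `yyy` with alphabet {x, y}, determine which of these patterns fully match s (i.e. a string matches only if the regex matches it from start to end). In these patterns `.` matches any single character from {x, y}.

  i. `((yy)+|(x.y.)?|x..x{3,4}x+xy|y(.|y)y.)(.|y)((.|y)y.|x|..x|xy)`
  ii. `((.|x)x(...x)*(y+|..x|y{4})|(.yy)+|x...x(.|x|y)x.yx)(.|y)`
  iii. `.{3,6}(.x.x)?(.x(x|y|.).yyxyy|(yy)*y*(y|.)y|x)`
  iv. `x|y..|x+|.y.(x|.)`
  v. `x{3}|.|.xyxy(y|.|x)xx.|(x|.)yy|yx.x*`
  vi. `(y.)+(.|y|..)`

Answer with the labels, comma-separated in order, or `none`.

iv, v, vi

i → no match
ii → no match
iii → no match
iv → match
v → match
vi → match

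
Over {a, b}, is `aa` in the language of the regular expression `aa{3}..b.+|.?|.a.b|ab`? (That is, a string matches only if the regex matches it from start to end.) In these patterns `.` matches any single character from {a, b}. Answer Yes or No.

No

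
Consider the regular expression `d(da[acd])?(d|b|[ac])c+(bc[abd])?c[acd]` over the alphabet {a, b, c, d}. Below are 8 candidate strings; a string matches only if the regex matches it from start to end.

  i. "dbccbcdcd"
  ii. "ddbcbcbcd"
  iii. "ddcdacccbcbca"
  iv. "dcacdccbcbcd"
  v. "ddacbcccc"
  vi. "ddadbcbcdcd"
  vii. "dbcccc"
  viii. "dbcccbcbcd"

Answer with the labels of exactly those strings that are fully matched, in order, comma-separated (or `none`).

i, v, vi, vii, viii

i. "dbccbcdcd" → match
ii. "ddbcbcbcd" → no match
iii → no match
iv. "dcacdccbcbcd" → no match
v. "ddacbcccc" → match
vi. "ddadbcbcdcd" → match
vii. "dbcccc" → match
viii. "dbcccbcbcd" → match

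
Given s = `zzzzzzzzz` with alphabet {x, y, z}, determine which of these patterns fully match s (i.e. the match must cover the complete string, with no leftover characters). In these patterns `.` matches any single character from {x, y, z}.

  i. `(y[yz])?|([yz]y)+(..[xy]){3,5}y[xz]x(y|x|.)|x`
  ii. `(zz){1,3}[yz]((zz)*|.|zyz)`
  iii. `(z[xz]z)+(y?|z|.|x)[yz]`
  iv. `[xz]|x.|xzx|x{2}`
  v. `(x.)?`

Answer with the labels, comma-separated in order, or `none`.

i → no match
ii → match
iii → no match
iv → no match
v → no match

ii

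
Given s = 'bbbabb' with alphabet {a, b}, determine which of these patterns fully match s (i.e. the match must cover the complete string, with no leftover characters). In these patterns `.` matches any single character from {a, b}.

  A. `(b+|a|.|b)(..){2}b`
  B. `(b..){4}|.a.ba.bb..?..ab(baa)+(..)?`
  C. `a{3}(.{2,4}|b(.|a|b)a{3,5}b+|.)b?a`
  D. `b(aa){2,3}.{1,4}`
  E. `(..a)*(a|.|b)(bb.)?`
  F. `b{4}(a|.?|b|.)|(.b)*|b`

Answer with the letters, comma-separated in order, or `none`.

A

A → match
B → no match
C → no match — must start with 'a'
D → no match — must start with 'baa'
E → no match
F → no match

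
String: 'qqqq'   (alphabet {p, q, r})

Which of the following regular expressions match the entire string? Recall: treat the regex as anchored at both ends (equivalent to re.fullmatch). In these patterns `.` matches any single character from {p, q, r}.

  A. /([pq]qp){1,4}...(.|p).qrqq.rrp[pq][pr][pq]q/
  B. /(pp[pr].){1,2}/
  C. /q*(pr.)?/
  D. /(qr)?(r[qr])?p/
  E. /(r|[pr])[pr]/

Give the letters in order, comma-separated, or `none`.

A → no match
B → no match — must start with 'pp'
C → match
D → no match — must end with 'p'
E → no match

C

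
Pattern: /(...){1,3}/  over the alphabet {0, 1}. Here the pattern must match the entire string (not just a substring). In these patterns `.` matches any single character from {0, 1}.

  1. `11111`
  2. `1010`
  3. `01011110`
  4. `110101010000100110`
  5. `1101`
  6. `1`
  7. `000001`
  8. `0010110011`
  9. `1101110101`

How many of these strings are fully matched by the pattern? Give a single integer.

1

1 → no match
2 → no match
3 → no match
4 → no match
5 → no match
6 → no match
7 → match
8 → no match
9 → no match
Total matched: 1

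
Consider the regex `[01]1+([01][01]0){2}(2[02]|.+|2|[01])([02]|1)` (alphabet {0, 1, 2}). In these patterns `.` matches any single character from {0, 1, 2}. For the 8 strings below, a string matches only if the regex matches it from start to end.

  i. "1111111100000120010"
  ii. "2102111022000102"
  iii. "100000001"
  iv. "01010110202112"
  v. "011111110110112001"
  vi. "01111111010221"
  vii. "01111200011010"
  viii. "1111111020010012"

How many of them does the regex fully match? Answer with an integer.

i → match
ii → no match
iii. "100000001" → no match
iv → match
v → match
vi → no match
vii → no match
viii → no match
Total matched: 3

3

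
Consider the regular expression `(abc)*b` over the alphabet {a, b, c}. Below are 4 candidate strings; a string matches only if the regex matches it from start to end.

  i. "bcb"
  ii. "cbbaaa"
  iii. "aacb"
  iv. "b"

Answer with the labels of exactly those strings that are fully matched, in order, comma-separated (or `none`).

iv

i → no match
ii → no match — must end with "b"
iii → no match
iv → match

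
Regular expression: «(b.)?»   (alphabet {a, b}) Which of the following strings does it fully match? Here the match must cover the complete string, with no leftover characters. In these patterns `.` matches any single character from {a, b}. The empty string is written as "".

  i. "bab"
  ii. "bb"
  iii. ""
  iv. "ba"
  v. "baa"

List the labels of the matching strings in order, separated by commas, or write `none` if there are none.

ii, iii, iv

i. "bab" → no match
ii. "bb" → match
iii. "" → match
iv. "ba" → match
v. "baa" → no match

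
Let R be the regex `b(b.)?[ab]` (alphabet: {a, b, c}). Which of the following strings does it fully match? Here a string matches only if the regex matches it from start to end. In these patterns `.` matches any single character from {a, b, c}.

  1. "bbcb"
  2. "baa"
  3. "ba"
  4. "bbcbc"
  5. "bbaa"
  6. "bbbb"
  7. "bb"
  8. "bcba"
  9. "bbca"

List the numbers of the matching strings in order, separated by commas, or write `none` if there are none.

1 → match
2 → no match
3 → match
4 → no match
5 → match
6 → match
7 → match
8 → no match
9 → match

1, 3, 5, 6, 7, 9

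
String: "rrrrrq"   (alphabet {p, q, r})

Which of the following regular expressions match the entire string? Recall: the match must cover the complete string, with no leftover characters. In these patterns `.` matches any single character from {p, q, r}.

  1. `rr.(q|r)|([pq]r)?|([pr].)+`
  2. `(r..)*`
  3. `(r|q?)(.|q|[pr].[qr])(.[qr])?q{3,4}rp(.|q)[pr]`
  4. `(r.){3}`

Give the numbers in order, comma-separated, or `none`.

1, 2, 4

1 → match
2 → match
3 → no match
4 → match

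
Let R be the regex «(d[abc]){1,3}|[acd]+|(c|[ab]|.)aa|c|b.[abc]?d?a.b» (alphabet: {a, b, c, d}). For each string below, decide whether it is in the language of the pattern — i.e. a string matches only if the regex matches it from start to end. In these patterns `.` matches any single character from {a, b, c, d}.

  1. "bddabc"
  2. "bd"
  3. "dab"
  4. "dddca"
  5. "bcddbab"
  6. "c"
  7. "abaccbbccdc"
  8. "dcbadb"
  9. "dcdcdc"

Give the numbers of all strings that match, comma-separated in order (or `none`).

4, 6, 9

1 → no match
2 → no match
3 → no match
4 → match
5 → no match
6 → match
7 → no match
8 → no match
9 → match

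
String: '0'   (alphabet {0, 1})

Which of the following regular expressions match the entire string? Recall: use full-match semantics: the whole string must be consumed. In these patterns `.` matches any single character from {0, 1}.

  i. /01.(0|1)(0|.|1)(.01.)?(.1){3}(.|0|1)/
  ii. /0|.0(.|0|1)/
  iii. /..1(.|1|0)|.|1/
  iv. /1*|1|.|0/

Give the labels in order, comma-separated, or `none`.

ii, iii, iv

i → no match — must start with '01'
ii → match
iii → match
iv → match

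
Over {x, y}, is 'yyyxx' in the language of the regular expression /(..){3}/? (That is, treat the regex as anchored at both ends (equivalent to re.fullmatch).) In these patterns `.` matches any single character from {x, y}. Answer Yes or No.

No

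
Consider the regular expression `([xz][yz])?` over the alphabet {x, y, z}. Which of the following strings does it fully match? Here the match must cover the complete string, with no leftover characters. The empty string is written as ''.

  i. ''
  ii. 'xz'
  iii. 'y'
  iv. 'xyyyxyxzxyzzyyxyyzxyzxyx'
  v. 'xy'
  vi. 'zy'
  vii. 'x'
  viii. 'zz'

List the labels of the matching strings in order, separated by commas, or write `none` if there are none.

i → match
ii → match
iii → no match
iv → no match
v → match
vi → match
vii → no match
viii → match

i, ii, v, vi, viii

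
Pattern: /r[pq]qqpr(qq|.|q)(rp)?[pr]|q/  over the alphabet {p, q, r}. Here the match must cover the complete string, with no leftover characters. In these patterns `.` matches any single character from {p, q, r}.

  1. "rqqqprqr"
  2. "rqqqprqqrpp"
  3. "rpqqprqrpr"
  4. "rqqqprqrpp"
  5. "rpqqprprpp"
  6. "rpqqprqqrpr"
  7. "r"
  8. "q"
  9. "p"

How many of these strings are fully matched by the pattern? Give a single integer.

7

1 → match
2 → match
3 → match
4 → match
5 → match
6 → match
7 → no match
8 → match
9 → no match
Total matched: 7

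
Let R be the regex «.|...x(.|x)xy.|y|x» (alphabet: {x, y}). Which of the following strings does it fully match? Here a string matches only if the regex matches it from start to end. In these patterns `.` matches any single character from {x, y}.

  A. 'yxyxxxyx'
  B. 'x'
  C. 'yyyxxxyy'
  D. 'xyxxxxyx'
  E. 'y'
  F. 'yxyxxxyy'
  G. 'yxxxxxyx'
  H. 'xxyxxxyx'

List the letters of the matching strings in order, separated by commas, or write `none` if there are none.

A → match
B → match
C → match
D → match
E → match
F → match
G → match
H → match

A, B, C, D, E, F, G, H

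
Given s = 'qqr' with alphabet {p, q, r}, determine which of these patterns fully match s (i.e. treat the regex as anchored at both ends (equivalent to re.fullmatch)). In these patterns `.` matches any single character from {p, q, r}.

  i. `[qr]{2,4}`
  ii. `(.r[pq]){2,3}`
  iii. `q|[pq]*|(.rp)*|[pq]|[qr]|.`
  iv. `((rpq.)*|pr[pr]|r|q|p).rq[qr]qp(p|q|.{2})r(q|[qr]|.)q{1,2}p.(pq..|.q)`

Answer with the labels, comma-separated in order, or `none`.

i → match
ii → no match
iii → no match
iv → no match

i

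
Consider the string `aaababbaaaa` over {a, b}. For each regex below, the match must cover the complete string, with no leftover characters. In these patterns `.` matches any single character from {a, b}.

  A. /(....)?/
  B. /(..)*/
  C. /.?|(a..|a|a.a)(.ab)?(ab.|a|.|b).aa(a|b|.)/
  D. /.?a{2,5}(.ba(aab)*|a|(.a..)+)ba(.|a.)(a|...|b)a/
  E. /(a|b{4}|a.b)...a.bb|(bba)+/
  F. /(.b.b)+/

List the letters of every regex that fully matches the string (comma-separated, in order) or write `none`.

C

A → no match
B → no match
C → match
D → no match
E → no match
F → no match — must end with `b`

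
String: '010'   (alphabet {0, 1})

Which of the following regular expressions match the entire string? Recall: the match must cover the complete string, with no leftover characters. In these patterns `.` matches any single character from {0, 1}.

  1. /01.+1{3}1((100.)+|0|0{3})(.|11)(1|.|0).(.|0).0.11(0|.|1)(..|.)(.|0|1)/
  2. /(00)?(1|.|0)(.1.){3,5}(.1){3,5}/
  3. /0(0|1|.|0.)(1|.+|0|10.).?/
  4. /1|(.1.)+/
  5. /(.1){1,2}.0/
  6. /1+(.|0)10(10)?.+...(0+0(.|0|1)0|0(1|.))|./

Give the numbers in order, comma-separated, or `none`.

3, 4

1 → no match
2 → no match — must end with '1'
3 → match
4 → match
5 → no match
6 → no match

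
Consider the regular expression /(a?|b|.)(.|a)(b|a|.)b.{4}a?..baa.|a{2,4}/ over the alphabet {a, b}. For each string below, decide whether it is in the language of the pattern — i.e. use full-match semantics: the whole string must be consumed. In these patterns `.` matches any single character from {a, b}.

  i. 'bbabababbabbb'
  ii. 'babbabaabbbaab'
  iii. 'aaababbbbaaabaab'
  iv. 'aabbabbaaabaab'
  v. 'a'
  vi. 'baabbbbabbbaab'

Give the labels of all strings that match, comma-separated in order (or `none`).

i → no match
ii → match
iii → no match
iv → match
v → no match
vi → match

ii, iv, vi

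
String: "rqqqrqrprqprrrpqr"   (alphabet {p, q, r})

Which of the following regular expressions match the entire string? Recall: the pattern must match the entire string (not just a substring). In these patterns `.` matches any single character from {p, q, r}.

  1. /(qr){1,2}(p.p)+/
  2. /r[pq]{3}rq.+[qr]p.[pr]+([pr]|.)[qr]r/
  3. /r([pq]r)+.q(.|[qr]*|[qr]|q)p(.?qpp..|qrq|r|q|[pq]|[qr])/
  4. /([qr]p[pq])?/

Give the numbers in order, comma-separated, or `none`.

1 → no match — must start with "qr"
2 → match
3 → no match
4 → no match

2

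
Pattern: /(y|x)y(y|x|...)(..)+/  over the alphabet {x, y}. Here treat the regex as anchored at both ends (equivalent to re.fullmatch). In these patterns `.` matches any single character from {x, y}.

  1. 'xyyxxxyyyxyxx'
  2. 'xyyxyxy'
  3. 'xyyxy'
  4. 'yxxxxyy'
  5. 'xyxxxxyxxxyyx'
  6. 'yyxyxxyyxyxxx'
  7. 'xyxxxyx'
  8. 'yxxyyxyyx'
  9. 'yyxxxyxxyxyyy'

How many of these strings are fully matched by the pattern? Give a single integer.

7

1 → match
2 → match
3 → match
4 → no match
5 → match
6 → match
7 → match
8 → no match
9 → match
Total matched: 7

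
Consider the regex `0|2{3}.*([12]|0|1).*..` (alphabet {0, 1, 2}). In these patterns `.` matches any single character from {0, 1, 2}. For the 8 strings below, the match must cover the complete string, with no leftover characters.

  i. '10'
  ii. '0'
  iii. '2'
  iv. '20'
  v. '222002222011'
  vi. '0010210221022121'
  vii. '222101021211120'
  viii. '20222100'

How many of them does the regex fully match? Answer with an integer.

i → no match
ii → match
iii → no match
iv → no match
v → match
vi → no match
vii → match
viii → no match
Total matched: 3

3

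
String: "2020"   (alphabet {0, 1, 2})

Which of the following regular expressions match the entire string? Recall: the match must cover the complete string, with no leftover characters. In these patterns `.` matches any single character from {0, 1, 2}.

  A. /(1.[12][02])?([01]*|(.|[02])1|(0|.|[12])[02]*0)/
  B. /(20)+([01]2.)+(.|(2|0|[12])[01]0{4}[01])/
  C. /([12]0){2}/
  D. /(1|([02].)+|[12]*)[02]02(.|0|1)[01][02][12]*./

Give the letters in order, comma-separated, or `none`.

A, C

A → match
B → no match
C → match
D → no match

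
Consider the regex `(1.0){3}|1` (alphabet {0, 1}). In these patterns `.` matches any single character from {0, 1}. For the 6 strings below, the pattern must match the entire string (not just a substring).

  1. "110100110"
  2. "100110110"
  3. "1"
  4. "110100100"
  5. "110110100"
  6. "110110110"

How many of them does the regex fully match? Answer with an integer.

1 → match
2 → match
3 → match
4 → match
5 → match
6 → match
Total matched: 6

6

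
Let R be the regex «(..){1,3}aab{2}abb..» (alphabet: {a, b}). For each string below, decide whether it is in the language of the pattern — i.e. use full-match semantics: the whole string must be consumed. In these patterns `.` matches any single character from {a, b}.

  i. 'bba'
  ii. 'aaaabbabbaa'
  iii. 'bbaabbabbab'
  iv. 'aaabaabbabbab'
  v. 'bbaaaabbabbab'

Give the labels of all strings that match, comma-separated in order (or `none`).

ii, iii, iv, v

i → no match
ii → match
iii → match
iv → match
v → match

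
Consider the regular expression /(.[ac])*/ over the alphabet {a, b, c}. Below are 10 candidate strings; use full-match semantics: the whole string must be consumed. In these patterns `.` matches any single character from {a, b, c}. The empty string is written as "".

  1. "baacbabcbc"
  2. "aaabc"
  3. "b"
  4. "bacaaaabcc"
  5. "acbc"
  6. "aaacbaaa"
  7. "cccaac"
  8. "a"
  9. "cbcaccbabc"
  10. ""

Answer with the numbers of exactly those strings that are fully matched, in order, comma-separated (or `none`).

1, 5, 6, 7, 10

1. "baacbabcbc" → match
2. "aaabc" → no match
3. "b" → no match
4. "bacaaaabcc" → no match
5. "acbc" → match
6. "aaacbaaa" → match
7. "cccaac" → match
8. "a" → no match
9. "cbcaccbabc" → no match
10. "" → match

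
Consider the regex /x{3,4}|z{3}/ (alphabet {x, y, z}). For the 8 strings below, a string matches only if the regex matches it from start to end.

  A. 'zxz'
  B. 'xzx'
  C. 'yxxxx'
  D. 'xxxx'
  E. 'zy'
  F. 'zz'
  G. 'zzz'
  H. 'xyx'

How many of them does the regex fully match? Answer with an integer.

A → no match
B → no match
C → no match
D → match
E → no match
F → no match
G → match
H → no match
Total matched: 2

2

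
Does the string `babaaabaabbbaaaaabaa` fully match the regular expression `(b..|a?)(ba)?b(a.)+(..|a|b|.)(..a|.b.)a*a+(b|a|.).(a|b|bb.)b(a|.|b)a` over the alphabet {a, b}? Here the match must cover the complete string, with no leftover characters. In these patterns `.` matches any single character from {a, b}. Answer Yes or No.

Yes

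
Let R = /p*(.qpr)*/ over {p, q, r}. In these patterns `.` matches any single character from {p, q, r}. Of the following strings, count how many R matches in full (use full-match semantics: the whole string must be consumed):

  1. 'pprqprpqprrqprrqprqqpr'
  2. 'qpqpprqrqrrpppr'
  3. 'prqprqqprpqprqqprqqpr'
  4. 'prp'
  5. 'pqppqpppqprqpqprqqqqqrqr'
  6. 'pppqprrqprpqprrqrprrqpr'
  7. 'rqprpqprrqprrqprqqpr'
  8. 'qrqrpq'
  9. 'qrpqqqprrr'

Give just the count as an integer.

1 → match
2 → no match
3 → match
4. 'prp' → no match
5 → no match
6 → no match
7 → match
8. 'qrqrpq' → no match
9. 'qrpqqqprrr' → no match
Total matched: 3

3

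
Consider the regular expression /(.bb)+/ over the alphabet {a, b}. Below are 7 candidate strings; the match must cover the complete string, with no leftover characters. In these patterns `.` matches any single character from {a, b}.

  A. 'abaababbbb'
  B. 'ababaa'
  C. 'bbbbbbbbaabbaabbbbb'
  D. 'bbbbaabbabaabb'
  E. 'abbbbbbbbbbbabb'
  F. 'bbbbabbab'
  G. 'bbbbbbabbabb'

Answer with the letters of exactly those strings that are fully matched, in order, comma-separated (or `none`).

A. 'abaababbbb' → no match
B. 'ababaa' → no match — must end with 'bb'
C → no match
D → no match
E → match
F. 'bbbbabbab' → no match — must end with 'bb'
G. 'bbbbbbabbabb' → match

E, G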